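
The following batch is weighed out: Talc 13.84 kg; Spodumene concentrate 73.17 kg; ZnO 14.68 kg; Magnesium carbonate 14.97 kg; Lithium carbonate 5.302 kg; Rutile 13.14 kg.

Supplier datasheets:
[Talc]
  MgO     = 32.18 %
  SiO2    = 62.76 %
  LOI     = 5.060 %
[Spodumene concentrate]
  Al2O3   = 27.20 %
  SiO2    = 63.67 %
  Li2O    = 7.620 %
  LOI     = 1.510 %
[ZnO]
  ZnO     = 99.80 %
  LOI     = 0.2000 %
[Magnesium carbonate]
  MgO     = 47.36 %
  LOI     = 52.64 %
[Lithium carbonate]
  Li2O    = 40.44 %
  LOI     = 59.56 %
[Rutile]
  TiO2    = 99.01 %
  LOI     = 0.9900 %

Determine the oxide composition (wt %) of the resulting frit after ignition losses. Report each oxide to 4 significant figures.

All arithmetic maintains exact precision at all times; the intermediate values are shown with 4-significant-digit rounding between the steps; exactly one rounding is applied to every reported result; all derived quantities are rebuilt from the batch weights at 122.1 kg of glass at exact precision (six oxide percentages, the totals, ignition loss, yield, glass mass) as given in either problem or answer.
Mass of each oxide from the mix:
  Al2O3: 73.17·0.2720 = 19.90 kg
  MgO: 13.84·0.3218 + 14.97·0.4736 = 11.54 kg
  SiO2: 13.84·0.6276 + 73.17·0.6367 = 55.27 kg
  TiO2: 13.14·0.9901 = 13.01 kg
  ZnO: 14.68·0.9980 = 14.65 kg
  Li2O: 73.17·0.07620 + 5.302·0.4044 = 7.720 kg
LOI: 13.84·0.05060 + 73.17·0.01510 + 14.68·0.002000 + 14.97·0.5264 + 5.302·0.5956 + 13.14·0.009900 = 13.00 kg
Resulting glass, batch − LOI: 135.1 − 13.00 = 122.1 kg (consistent with Σ oxide mass)
each wt % is 100 × oxide ÷ glass

Glass mass = 122.1 kg (batch 135.1 − LOI 13.00).
Composition: Al2O3 16.30%, MgO 9.454%, SiO2 45.27%, TiO2 10.66%, ZnO 12.00%, Li2O 6.322%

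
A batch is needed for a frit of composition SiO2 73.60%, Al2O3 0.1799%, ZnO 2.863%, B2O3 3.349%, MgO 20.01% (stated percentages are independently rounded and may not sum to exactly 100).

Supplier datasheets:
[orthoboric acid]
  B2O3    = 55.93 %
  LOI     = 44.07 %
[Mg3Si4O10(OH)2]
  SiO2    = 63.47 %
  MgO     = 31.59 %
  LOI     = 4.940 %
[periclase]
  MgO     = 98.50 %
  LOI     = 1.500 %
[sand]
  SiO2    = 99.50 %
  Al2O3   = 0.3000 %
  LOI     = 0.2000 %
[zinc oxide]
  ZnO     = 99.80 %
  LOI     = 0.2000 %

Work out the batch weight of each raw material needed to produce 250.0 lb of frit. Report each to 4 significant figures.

Mid-chain values are shown rounded to four significant figures alongside each step — all arithmetic runs at full float precision all the way through — exactly one rounding goes into every reported result. All derived quantities, including five oxide percentages, the yield, glass mass, LOI, totals, are re-derived starting from the weights for 250.0 lb of glass at full precision, as quoted within either problem or answer.
Target oxide masses per 250.0 lb frit:
  SiO2: 73.60% × 250.0 = 184.0 lb
  Al2O3: 0.1799% × 250.0 = 0.4498 lb
  ZnO: 2.863% × 250.0 = 7.158 lb
  B2O3: 3.349% × 250.0 = 8.372 lb
  MgO: 20.01% × 250.0 = 50.02 lb
Oxide-by-oxide audit on the weights just shown, per the basis as stated (summed amounts equal target values exact up to rounding of places):
  SiO2: 54.88·0.6347 + 149.9·0.9950 = 184.0 lb (target 184.0 lb)
  Al2O3: 149.9·0.003000 = 0.4497 lb (target 0.4498 lb)
  ZnO: 7.172·0.9980 = 7.158 lb (target 7.158 lb)
  B2O3: 14.97·0.5593 = 8.373 lb (target 8.372 lb)
  MgO: 54.88·0.3159 + 33.19·0.9850 = 50.03 lb (target 50.02 lb)
Mass balance on the glass: total batch − LOI = 250.0 lb (the Σ of target masses is 250.0 lb; stated basis 250.0 lb — rounding explains the deltas).
Batch total: Σ batch = 260.1 lb; LOI removed, Σ of batch·LOI: 10.12 lb; yield, glass over the total, = 96.11%.

Batch per 250.0 lb frit:
  orthoboric acid: 14.97 lb
  Mg3Si4O10(OH)2: 54.88 lb
  periclase: 33.19 lb
  sand: 149.9 lb
  zinc oxide: 7.172 lb
Total batch = 260.1 lb; LOI loss = 10.12 lb; yield = 96.11%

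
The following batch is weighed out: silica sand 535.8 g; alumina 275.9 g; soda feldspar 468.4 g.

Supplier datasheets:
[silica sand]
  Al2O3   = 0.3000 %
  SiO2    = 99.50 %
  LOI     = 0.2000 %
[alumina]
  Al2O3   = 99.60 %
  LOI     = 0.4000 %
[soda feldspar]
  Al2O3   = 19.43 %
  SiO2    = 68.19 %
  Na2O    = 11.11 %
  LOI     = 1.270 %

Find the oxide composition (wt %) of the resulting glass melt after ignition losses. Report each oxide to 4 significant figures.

Glass mass = 1272 g (batch 1280 − LOI 8.124).
Composition: Al2O3 28.89%, SiO2 67.02%, Na2O 4.091%

All internal work holds full precision at every stage — in-progress results are printed rounded to four significant figures between the steps; a single rounding finalizes each reported result; derived quantities, including the totals, the three compositions, yield, LOI, net glass mass, are re-derived from the weighed amounts at 1272 g of glass in full float precision as written in either problem or answer.
Oxide-by-oxide delivered mass:
  Al2O3: 535.8·0.003000 + 275.9·0.9960 + 468.4·0.1943 = 367.4 g
  SiO2: 535.8·0.9950 + 468.4·0.6819 = 852.5 g
  Na2O: 468.4·0.1111 = 52.04 g
LOI: 535.8·0.002000 + 275.9·0.004000 + 468.4·0.01270 = 8.124 g
Glass mass = batch − LOI = 1280 − 8.124 = 1272 g (matching Σ of the oxides)
percent share: oxide ÷ glass, ×100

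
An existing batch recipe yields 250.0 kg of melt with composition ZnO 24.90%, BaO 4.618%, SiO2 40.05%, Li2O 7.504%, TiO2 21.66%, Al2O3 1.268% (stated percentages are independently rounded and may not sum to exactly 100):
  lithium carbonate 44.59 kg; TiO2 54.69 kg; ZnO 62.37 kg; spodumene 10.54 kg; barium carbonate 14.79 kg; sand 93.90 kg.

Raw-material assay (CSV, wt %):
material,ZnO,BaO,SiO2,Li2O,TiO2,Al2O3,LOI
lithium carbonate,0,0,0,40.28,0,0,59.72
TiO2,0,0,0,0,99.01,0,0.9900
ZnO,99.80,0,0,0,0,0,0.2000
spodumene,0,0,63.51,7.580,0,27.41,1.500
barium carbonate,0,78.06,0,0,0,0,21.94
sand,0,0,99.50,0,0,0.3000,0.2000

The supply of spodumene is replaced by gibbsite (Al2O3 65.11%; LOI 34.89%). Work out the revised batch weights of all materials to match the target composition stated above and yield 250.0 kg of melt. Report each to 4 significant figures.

The working math runs at full float precision in all steps — in-progress results are shown rounded to 4 significant figures within the worked lines. Exactly one rounding is applied to each reported number; derived quantities, including the totals, six oxide percentages, ignition loss, glass mass, yield, are rebuilt from the batch weights per 250.0 kg of glass in exact precision as set out in question or answer.
Target oxide masses per 250.0 kg melt:
  ZnO: 24.90% × 250.0 = 62.25 kg
  BaO: 4.618% × 250.0 = 11.54 kg
  SiO2: 40.05% × 250.0 = 100.1 kg
  Li2O: 7.504% × 250.0 = 18.76 kg
  TiO2: 21.66% × 250.0 = 54.15 kg
  Al2O3: 1.268% × 250.0 = 3.170 kg
Verifying the oxide balance on the weights just shown, on the stated basis (delivered sums recover each target once rounding is allowed for):
  ZnO: 62.37·0.9980 = 62.25 kg (target 62.25 kg)
  BaO: 14.79·0.7806 = 11.55 kg (target 11.54 kg)
  SiO2: 100.6·0.9950 = 100.1 kg (target 100.1 kg)
  Li2O: 46.57·0.4028 = 18.76 kg (target 18.76 kg)
  TiO2: 54.69·0.9901 = 54.15 kg (target 54.15 kg)
  Al2O3: 4.405·0.6511 + 100.6·0.003000 = 3.170 kg (target 3.170 kg)
Glass-mass sanity pass: total batch − LOI = 250.0 kg (per-oxide target masses sum to 250.0 kg; the stated basis being 250.0 kg — any gap is answer rounding).
Whole-batch sum: Σ batch = 283.4 kg; ignition loss, Σ(batch × LOI) = 33.46 kg; yield, glass over the total, = 88.19%.

Revised batch per 250.0 kg melt:
  lithium carbonate: 46.57 kg
  TiO2: 54.69 kg
  ZnO: 62.37 kg
  gibbsite: 4.405 kg
  barium carbonate: 14.79 kg
  sand: 100.6 kg
Total batch = 283.4 kg; LOI loss = 33.46 kg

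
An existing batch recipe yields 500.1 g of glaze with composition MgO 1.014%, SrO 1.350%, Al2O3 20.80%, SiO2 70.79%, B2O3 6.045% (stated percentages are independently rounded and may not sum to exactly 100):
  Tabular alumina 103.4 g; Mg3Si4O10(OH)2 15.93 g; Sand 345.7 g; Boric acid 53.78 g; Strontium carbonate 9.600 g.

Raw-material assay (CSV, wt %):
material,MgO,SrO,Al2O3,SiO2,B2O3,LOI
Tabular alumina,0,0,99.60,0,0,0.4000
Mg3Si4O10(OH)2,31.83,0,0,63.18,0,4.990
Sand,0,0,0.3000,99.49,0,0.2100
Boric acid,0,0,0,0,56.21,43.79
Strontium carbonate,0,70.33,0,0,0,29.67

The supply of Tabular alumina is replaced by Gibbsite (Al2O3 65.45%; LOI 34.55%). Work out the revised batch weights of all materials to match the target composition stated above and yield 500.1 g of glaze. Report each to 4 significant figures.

Working values are displayed (rounded to 4 significant digits) on the page — all arithmetic keeps exact precision at every stage; a single rounding produces every reported value. Derived quantities are rebuilt starting from the weights per 500.1 g of glass at full float precision (glass mass, the totals, five oxide percentages, yield, ignition loss) as given in problem or answer.
Oxide-by-oxide targets in 500.1 g glaze:
  MgO: 1.014% × 500.1 = 5.071 g
  SrO: 1.350% × 500.1 = 6.751 g
  Al2O3: 20.80% × 500.1 = 104.0 g
  SiO2: 70.79% × 500.1 = 354.0 g
  B2O3: 6.045% × 500.1 = 30.23 g
Checking each oxide sum with the batch weights as given, for the quoted basis mass (summed amounts equal target values within answer rounding):
  MgO: 15.93·0.3183 = 5.071 g (target 5.071 g)
  SrO: 9.600·0.7033 = 6.752 g (target 6.751 g)
  Al2O3: 157.3·0.6545 + 345.7·0.003000 = 104.0 g (target 104.0 g)
  SiO2: 15.93·0.6318 + 345.7·0.9949 = 354.0 g (target 354.0 g)
  B2O3: 53.78·0.5621 = 30.23 g (target 30.23 g)
Consistency of the glass mass: total charge less LOI = 500.0 g (the Σ of target masses is 500.1 g; against the stated basis, 500.1 g — rounding explains the deltas).
Adding the batch up: Σ batch = 582.3 g; loss to ignition Σ batch·LOI = 82.27 g; yield = glass ÷ total batch = 85.87%.

Revised batch per 500.1 g glaze:
  Gibbsite: 157.3 g
  Mg3Si4O10(OH)2: 15.93 g
  Sand: 345.7 g
  Boric acid: 53.78 g
  Strontium carbonate: 9.600 g
Total batch = 582.3 g; LOI loss = 82.27 g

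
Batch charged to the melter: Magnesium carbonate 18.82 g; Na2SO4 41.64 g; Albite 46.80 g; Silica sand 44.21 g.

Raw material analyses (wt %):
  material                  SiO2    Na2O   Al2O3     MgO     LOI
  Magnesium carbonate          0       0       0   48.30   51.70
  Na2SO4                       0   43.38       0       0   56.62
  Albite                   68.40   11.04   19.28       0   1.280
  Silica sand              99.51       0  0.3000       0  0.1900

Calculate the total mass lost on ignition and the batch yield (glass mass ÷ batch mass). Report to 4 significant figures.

Full precision is maintained in every operation — intermediates are shown rounded to 4 significant digits across the worked steps — exactly one rounding goes into each reported figure. Derived quantities, which include the four compositions, yield, the totals, net glass mass, ignition loss, are recomputed at exact precision, as set out in the problem or the answer, from the weighed amounts per 117.5 g of glass.
Per-material ignition loss:
  Magnesium carbonate: 18.82 × 0.5170 = 9.730 g
  Na2SO4: 41.64 × 0.5662 = 23.58 g
  Albite: 46.80 × 0.01280 = 0.5990 g
  Silica sand: 44.21 × 0.001900 = 0.08400 g
Total LOI = 33.99 g
Glass = batch − LOI = 151.5 − 33.99 = 117.5 g

LOI loss = 33.99 g; glass = 117.5 g; yield = 77.56%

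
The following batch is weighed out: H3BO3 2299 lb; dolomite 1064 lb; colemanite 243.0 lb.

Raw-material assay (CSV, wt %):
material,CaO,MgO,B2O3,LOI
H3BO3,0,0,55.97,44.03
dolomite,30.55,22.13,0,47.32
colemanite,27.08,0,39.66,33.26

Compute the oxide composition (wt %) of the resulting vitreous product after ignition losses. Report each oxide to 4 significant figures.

Glass mass = 2009 lb (batch 3606 − LOI 1597).
Composition: CaO 19.45%, MgO 11.72%, B2O3 68.83%

The intermediate values are rounded off to 4 significant digits as shown. Exact precision is held in all steps. Each reported value sees exactly one rounding — derived quantities, including totals, glass mass, yield, the three compositions, ignition loss, are carried starting from the weights at 2009 lb of glass at exact precision, exactly as printed in problem or answer.
Oxide-by-oxide delivered mass:
  CaO: 1064·0.3055 + 243.0·0.2708 = 390.9 lb
  MgO: 1064·0.2213 = 235.5 lb
  B2O3: 2299·0.5597 + 243.0·0.3966 = 1383 lb
LOI: 2299·0.4403 + 1064·0.4732 + 243.0·0.3326 = 1597 lb
Glass = total batch minus LOI = 3606 − 1597 = 2009 lb (consistent with Σ oxide mass)
wt % = oxide mass / glass mass × 100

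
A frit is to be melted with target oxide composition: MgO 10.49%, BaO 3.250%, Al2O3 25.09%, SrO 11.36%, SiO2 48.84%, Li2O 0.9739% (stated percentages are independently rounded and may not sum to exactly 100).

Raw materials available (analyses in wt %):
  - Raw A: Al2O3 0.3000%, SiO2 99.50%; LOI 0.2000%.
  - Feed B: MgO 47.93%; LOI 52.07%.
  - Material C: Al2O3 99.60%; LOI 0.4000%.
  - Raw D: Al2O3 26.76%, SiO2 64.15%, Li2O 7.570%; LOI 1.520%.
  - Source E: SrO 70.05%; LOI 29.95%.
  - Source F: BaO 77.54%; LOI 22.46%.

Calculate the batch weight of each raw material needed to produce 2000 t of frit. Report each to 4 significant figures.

Batch per 2000 t frit:
  Raw A: 815.8 t
  Feed B: 437.7 t
  Material C: 432.2 t
  Raw D: 257.3 t
  Source E: 324.3 t
  Source F: 83.83 t
Total batch = 2351 t; LOI loss = 351.1 t; yield = 85.07%

Rounding to 4 significant digits governs every intermediate as displayed; the working math runs at exact precision throughout. Exactly one rounding is applied to every reported result — all derived quantities (totals, the six compositions, LOI, the yield, glass mass) are recomputed from the batch weights for 2000 t of glass at full precision, as quoted within question or answer.
Oxide-by-oxide targets in 2000 t frit:
  MgO: 10.49% × 2000 = 209.8 t
  BaO: 3.250% × 2000 = 65.00 t
  Al2O3: 25.09% × 2000 = 501.8 t
  SrO: 11.36% × 2000 = 227.2 t
  SiO2: 48.84% × 2000 = 976.8 t
  Li2O: 0.9739% × 2000 = 19.48 t
Oxide-by-oxide audit working from each reported weight, versus the basis set out (sum by sum, the targets are met exact up to rounding of places):
  MgO: 437.7·0.4793 = 209.8 t (target 209.8 t)
  BaO: 83.83·0.7754 = 65.00 t (target 65.00 t)
  Al2O3: 815.8·0.003000 + 432.2·0.9960 + 257.3·0.2676 = 501.8 t (target 501.8 t)
  SrO: 324.3·0.7005 = 227.2 t (target 227.2 t)
  SiO2: 815.8·0.9950 + 257.3·0.6415 = 976.8 t (target 976.8 t)
  Li2O: 257.3·0.07570 = 19.48 t (target 19.48 t)
Glass-mass bookkeeping: net batch after ignition = 2000 t (per-oxide target masses sum to 2000 t; basis as stated: 2000 t — deltas are rounding alone).
Adding the batch up: Σ batch = 2351 t; ignition loss, Σ(batch × LOI) = 351.1 t; the yield ratio, glass ÷ batch: 85.07%.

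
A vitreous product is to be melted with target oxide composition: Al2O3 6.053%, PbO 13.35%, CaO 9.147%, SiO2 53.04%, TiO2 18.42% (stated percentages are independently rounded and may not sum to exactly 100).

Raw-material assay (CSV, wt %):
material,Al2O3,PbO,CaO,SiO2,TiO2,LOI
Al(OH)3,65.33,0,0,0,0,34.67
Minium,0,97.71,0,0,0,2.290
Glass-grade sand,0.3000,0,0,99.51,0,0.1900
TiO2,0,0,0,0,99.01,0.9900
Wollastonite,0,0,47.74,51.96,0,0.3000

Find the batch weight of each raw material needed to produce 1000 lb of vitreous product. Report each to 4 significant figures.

Batch per 1000 lb vitreous product:
  Al(OH)3: 90.66 lb
  Minium: 136.6 lb
  Glass-grade sand: 433.0 lb
  TiO2: 186.0 lb
  Wollastonite: 191.6 lb
Total batch = 1038 lb; LOI loss = 37.80 lb; yield = 96.36%

All arithmetic maintains full float precision end to end; the intermediate values are shown rounded to four significant figures when written out — exactly one rounding goes into every reported figure; all derived quantities, including the yield, the five compositions, LOI, the totals, net glass mass, are re-derived from the weighed amounts for 1000 lb of glass in full precision as set out in the problem or the answer.
Per-oxide target masses for 1000 lb vitreous product:
  Al2O3: 6.053% × 1000 = 60.53 lb
  PbO: 13.35% × 1000 = 133.5 lb
  CaO: 9.147% × 1000 = 91.47 lb
  SiO2: 53.04% × 1000 = 530.4 lb
  TiO2: 18.42% × 1000 = 184.2 lb
Sums-versus-targets review from the weights as reported, for the quoted basis mass (oxide sums agree with the targets inside rounding margins):
  Al2O3: 90.66·0.6533 + 433.0·0.003000 = 60.53 lb (target 60.53 lb)
  PbO: 136.6·0.9771 = 133.5 lb (target 133.5 lb)
  CaO: 191.6·0.4774 = 91.47 lb (target 91.47 lb)
  SiO2: 433.0·0.9951 + 191.6·0.5196 = 530.4 lb (target 530.4 lb)
  TiO2: 186.0·0.9901 = 184.2 lb (target 184.2 lb)
Mass balance on the glass: the batch minus its LOI: 1000 lb (per-oxide target masses sum to 1000 lb; versus the stated basis of 1000 lb — gaps are rounding artifacts).
Whole-batch sum: Σ batch = 1038 lb; the LOI term Σ batch·LOI equals 37.80 lb; yield = glass ÷ total batch = 96.36%.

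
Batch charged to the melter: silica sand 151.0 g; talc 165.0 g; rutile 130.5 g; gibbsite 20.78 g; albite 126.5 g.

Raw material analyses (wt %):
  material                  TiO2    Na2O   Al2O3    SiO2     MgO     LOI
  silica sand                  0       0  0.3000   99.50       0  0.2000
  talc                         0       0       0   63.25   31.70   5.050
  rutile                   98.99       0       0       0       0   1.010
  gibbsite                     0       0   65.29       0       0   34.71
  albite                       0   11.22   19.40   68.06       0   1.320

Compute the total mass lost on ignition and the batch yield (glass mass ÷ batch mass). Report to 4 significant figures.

LOI loss = 18.84 g; glass = 574.9 g; yield = 96.83%

Intermediates are displayed rounded to 4 significant digits across the worked steps — exact precision is maintained from start to finish. Every reported value undergoes a single rounding; all derived quantities, which include ignition loss, glass mass, the yield, totals, five oxide percentages, are computed in full float precision, precisely as stated by problem or answer, from the batch weights per 574.9 g of glass.
Material-by-material LOI:
  silica sand: 151.0 × 0.002000 = 0.3020 g
  talc: 165.0 × 0.05050 = 8.333 g
  rutile: 130.5 × 0.01010 = 1.318 g
  gibbsite: 20.78 × 0.3471 = 7.213 g
  albite: 126.5 × 0.01320 = 1.670 g
Total LOI = 18.84 g
Glass = batch − LOI = 593.8 − 18.84 = 574.9 g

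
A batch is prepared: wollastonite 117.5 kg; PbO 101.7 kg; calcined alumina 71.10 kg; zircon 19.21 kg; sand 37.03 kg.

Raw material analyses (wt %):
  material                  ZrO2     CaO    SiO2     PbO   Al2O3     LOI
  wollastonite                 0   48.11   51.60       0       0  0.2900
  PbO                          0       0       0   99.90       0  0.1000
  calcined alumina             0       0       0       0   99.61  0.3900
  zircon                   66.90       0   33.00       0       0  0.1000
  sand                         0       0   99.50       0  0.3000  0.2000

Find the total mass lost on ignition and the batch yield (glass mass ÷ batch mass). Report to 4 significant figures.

Working values appear, rounded to 4 significant figures, when written out. The working math runs at exact precision throughout — each reported value takes a single rounding. Derived quantities, including totals, LOI, net glass mass, the five compositions, yield, are recomputed using the weight values per 345.7 kg of glass in exact precision as quoted within problem or answer.
Per-material ignition loss:
  wollastonite: 117.5 × 0.002900 = 0.3407 kg
  PbO: 101.7 × 0.001000 = 0.1017 kg
  calcined alumina: 71.10 × 0.003900 = 0.2773 kg
  zircon: 19.21 × 0.001000 = 0.01921 kg
  sand: 37.03 × 0.002000 = 0.07406 kg
Total LOI = 0.8130 kg
Glass = batch − LOI = 346.5 − 0.8130 = 345.7 kg

LOI loss = 0.8130 kg; glass = 345.7 kg; yield = 99.77%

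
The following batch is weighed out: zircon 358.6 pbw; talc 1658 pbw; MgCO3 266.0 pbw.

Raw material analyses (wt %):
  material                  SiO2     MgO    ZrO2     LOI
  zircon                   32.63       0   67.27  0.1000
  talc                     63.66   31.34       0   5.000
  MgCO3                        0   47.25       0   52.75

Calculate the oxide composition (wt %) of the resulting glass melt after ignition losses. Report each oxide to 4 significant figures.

Glass mass = 2059 pbw (batch 2283 − LOI 223.6).
Composition: SiO2 56.94%, MgO 31.34%, ZrO2 11.72%

All arithmetic carries exact precision from start to finish; rounding to 4 significant digits applies to each in-between result as printed — each reported value takes exactly one rounding; the derived quantities (net glass mass, the totals, yield, three oxide percentages, ignition loss) are computed at full precision using the weight values on 2059 pbw of glass as given in question or answer.
Per-oxide mass from batch:
  SiO2: 358.6·0.3263 + 1658·0.6366 = 1172 pbw
  MgO: 1658·0.3134 + 266.0·0.4725 = 645.3 pbw
  ZrO2: 358.6·0.6727 = 241.2 pbw
LOI: 358.6·0.001000 + 1658·0.05000 + 266.0·0.5275 = 223.6 pbw
Net of LOI, the glass mass = 2283 − 223.6 = 2059 pbw (matching Σ of the oxides)
percent by weight: oxide/glass ×100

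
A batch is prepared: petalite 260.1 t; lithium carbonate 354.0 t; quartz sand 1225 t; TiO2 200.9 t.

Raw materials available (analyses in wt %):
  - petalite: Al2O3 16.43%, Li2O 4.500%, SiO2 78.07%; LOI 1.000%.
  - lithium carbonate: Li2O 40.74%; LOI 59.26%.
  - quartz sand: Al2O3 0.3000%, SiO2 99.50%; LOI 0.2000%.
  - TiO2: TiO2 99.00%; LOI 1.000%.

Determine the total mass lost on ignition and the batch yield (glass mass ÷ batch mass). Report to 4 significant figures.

Values along the way appear, with 4-significant-digit rounding, at each printed step. All internal work keeps full precision through the solve. Exactly one rounding is applied to each reported result. Derived quantities (the totals, glass mass, the four compositions, the yield, LOI) are carried from the weighed amounts at 1823 t of glass at exact precision, as they appear in the problem or the answer.
Per-material ignition loss:
  petalite: 260.1 × 0.01000 = 2.601 t
  lithium carbonate: 354.0 × 0.5926 = 209.8 t
  quartz sand: 1225 × 0.002000 = 2.450 t
  TiO2: 200.9 × 0.01000 = 2.009 t
Total LOI = 216.8 t
Glass = batch − LOI = 2040 − 216.8 = 1823 t

LOI loss = 216.8 t; glass = 1823 t; yield = 89.37%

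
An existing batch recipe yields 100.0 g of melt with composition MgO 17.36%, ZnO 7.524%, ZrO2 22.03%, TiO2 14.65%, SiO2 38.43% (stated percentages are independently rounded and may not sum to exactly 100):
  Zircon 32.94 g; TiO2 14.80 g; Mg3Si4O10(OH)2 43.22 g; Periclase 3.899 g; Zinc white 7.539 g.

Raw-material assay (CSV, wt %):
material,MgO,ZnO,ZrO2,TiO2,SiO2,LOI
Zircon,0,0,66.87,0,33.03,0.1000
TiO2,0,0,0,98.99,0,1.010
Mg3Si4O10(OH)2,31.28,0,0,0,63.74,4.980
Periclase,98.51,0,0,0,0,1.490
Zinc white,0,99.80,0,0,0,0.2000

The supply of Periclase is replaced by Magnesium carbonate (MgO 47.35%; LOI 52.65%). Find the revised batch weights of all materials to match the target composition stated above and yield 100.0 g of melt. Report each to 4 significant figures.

Revised batch per 100.0 g melt:
  Zircon: 32.94 g
  TiO2: 14.80 g
  Mg3Si4O10(OH)2: 43.22 g
  Magnesium carbonate: 8.111 g
  Zinc white: 7.539 g
Total batch = 106.6 g; LOI loss = 6.620 g

Working values are printed, with 4-significant-figure rounding, as written. All internal work keeps exact precision in all steps. Every reported number is rounded exactly once. All derived quantities are recomputed in full precision (the five compositions, glass mass, LOI, yield, totals) from the weighed amounts per 100.0 g of glass as written in the question or the answer.
Oxide-by-oxide targets in 100.0 g melt:
  MgO: 17.36% × 100.0 = 17.36 g
  ZnO: 7.524% × 100.0 = 7.524 g
  ZrO2: 22.03% × 100.0 = 22.03 g
  TiO2: 14.65% × 100.0 = 14.65 g
  SiO2: 38.43% × 100.0 = 38.43 g
A balance pass over the oxides, per the reported batch figures, on the stated basis (delivered sums recover each target up to rounding of the answer):
  MgO: 43.22·0.3128 + 8.111·0.4735 = 17.36 g (target 17.36 g)
  ZnO: 7.539·0.9980 = 7.524 g (target 7.524 g)
  ZrO2: 32.94·0.6687 = 22.03 g (target 22.03 g)
  TiO2: 14.80·0.9899 = 14.65 g (target 14.65 g)
  SiO2: 32.94·0.3303 + 43.22·0.6374 = 38.43 g (target 38.43 g)
Auditing the glass mass value: whole batch net of LOI = 99.99 g (oxide target masses add up to 99.99 g; the stated basis being 100.0 g — any gap is answer rounding).
Adding the batch up: Σ batch = 106.6 g; LOI removed, Σ of batch·LOI: 6.620 g; yield: glass divided by total = 93.79%.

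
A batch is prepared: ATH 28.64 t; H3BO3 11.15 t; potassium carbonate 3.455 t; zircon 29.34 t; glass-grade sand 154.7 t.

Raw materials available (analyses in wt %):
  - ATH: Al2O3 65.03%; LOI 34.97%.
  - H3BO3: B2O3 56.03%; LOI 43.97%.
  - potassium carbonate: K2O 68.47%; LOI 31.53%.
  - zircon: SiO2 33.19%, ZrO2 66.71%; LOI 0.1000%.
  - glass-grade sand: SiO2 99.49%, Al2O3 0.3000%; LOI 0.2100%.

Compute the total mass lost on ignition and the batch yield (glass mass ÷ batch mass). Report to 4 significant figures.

LOI loss = 16.36 t; glass = 210.9 t; yield = 92.80%

Working values are shown rounded to four significant digits between the steps — all internal work holds full float precision through every step; every reported number takes a single rounding; all derived quantities are computed starting from the weights on 210.9 t of glass at full precision (the five compositions, net glass mass, totals, the yield, ignition loss), exactly as printed in question or answer.
Loss on ignition, line by line:
  ATH: 28.64 × 0.3497 = 10.02 t
  H3BO3: 11.15 × 0.4397 = 4.903 t
  potassium carbonate: 3.455 × 0.3153 = 1.089 t
  zircon: 29.34 × 0.001000 = 0.02934 t
  glass-grade sand: 154.7 × 0.002100 = 0.3249 t
Total LOI = 16.36 t
Glass = batch − LOI = 227.3 − 16.36 = 210.9 t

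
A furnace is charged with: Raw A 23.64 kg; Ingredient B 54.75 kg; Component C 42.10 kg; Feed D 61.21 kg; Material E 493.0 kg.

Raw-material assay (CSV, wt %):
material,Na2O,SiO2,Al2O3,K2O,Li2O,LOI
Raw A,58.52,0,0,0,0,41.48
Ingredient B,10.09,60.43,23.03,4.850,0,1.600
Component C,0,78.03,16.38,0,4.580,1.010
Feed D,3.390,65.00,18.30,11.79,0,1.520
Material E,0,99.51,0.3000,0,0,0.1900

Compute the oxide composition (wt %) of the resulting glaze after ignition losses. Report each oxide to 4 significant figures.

Full float precision is maintained at each step; working values are shown rounded off to 4 significant figures when written out — each reported number undergoes a single rounding — the derived quantities, which include the totals, LOI, the yield, the five compositions, net glass mass, are carried in full float precision, as set out in either problem or answer, from the batch weights at 661.7 kg of glass.
Mass of each oxide from the mix:
  Na2O: 23.64·0.5852 + 54.75·0.1009 + 61.21·0.03390 = 21.43 kg
  SiO2: 54.75·0.6043 + 42.10·0.7803 + 61.21·0.6500 + 493.0·0.9951 = 596.3 kg
  Al2O3: 54.75·0.2303 + 42.10·0.1638 + 61.21·0.1830 + 493.0·0.003000 = 32.19 kg
  K2O: 54.75·0.04850 + 61.21·0.1179 = 9.872 kg
  Li2O: 42.10·0.04580 = 1.928 kg
LOI: 23.64·0.4148 + 54.75·0.01600 + 42.10·0.01010 + 61.21·0.01520 + 493.0·0.001900 = 12.97 kg
batch − LOI leaves glass = 674.7 − 12.97 = 661.7 kg (= Σ oxide masses)
each oxide over glass, ×100, is wt %

Glass mass = 661.7 kg (batch 674.7 − LOI 12.97).
Composition: Na2O 3.239%, SiO2 90.11%, Al2O3 4.864%, K2O 1.492%, Li2O 0.2914%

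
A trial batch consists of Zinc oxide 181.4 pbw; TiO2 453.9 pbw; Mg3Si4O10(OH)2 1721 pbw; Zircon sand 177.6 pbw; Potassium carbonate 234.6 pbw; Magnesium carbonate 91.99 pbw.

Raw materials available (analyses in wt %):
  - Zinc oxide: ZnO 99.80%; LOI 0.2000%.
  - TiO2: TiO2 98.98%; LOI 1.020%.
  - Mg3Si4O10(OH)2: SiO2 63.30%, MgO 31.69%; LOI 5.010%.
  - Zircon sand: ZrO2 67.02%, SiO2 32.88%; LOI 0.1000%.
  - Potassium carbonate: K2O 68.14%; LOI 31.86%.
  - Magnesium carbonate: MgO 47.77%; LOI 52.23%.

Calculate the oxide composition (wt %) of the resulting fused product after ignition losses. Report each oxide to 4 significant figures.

Glass mass = 2646 pbw (batch 2860 − LOI 214.2).
Composition: TiO2 16.98%, ZrO2 4.498%, K2O 6.041%, SiO2 43.37%, ZnO 6.841%, MgO 22.27%

The intermediate values are printed rounded off to 4 significant figures alongside each step. Each numeric step maintains full precision at every stage; each reported figure sees exactly one rounding. Derived quantities (yield, the totals, glass mass, ignition loss, the six compositions) are rebuilt from the weighed amounts at 2646 pbw of glass at full precision as written in the question or the answer.
Per-oxide mass from batch:
  TiO2: 453.9·0.9898 = 449.3 pbw
  ZrO2: 177.6·0.6702 = 119.0 pbw
  K2O: 234.6·0.6814 = 159.9 pbw
  SiO2: 1721·0.6330 + 177.6·0.3288 = 1148 pbw
  ZnO: 181.4·0.9980 = 181.0 pbw
  MgO: 1721·0.3169 + 91.99·0.4777 = 589.3 pbw
LOI: 181.4·0.002000 + 453.9·0.01020 + 1721·0.05010 + 177.6·0.001000 + 234.6·0.3186 + 91.99·0.5223 = 214.2 pbw
The glass mass, total less LOI, = 2860 − 214.2 = 2646 pbw (matching Σ of the oxides)
oxide / glass × 100 gives the wt %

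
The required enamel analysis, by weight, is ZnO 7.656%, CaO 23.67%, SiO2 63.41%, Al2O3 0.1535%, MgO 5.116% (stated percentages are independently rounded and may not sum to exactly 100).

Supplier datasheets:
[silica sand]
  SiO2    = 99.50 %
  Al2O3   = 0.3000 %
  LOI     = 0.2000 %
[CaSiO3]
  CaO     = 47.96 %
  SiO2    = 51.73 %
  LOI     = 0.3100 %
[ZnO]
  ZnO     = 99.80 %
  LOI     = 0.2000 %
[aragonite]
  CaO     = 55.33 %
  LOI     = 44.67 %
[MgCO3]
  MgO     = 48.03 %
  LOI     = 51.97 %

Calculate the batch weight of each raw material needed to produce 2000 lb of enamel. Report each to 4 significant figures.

Batch per 2000 lb enamel:
  silica sand: 1023 lb
  CaSiO3: 483.2 lb
  ZnO: 153.4 lb
  aragonite: 436.7 lb
  MgCO3: 213.0 lb
Total batch = 2309 lb; LOI loss = 309.6 lb; yield = 86.59%

Full precision is maintained throughout — intermediates are printed (rounded to 4 significant figures) in the printout; each reported result is rounded a single time. The derived quantities (net glass mass, five oxide percentages, ignition loss, the totals, the yield) are re-derived using the weight values for 2000 lb of glass at full float precision exactly as shown in either problem or answer.
Target masses of each oxide per 2000 lb enamel:
  ZnO: 7.656% × 2000 = 153.1 lb
  CaO: 23.67% × 2000 = 473.4 lb
  SiO2: 63.41% × 2000 = 1268 lb
  Al2O3: 0.1535% × 2000 = 3.070 lb
  MgO: 5.116% × 2000 = 102.3 lb
Mass-balance tally per oxide applying the batch weights above, on the stated basis (summed amounts equal target values modulo rounding of the values):
  ZnO: 153.4·0.9980 = 153.1 lb (target 153.1 lb)
  CaO: 483.2·0.4796 + 436.7·0.5533 = 473.4 lb (target 473.4 lb)
  SiO2: 1023·0.9950 + 483.2·0.5173 = 1268 lb (target 1268 lb)
  Al2O3: 1023·0.003000 = 3.069 lb (target 3.070 lb)
  MgO: 213.0·0.4803 = 102.3 lb (target 102.3 lb)
Glass mass check: net batch after ignition = 2000 lb (the Σ of target masses is 2000 lb; the stated basis being 2000 lb — deltas are rounding alone).
Total batch = Σ batch = 2309 lb; ignition loss, Σ(batch × LOI) = 309.6 lb; yield: glass divided by total = 86.59%.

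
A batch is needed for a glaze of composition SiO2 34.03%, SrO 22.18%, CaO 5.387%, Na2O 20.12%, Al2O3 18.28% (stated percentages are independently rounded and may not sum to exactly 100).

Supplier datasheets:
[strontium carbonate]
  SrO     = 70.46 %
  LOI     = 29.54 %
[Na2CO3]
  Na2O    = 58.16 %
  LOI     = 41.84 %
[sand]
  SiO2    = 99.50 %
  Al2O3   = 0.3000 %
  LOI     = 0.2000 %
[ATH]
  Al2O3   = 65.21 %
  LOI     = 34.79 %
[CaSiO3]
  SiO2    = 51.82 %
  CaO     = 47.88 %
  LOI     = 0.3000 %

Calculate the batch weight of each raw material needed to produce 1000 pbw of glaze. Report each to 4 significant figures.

Batch per 1000 pbw glaze:
  strontium carbonate: 314.8 pbw
  Na2CO3: 345.9 pbw
  sand: 283.4 pbw
  ATH: 279.0 pbw
  CaSiO3: 112.5 pbw
Total batch = 1336 pbw; LOI loss = 335.7 pbw; yield = 74.87%

Each numeric step runs at full precision all the way through; mid-chain values are shown with 4-significant-digit rounding within the worked lines. A single rounding completes every reported result — the derived quantities are re-derived from the batch weights on 1000 pbw of glass in full float precision (ignition loss, yield, the totals, five oxide percentages, net glass mass), exactly as printed in the problem or the answer.
Per-oxide target masses for 1000 pbw glaze:
  SiO2: 34.03% × 1000 = 340.3 pbw
  SrO: 22.18% × 1000 = 221.8 pbw
  CaO: 5.387% × 1000 = 53.87 pbw
  Na2O: 20.12% × 1000 = 201.2 pbw
  Al2O3: 18.28% × 1000 = 182.8 pbw
Mass-balance tally per oxide on the weights just shown, under the basis named above (sum by sum, the targets are met inside rounding margins):
  SiO2: 283.4·0.9950 + 112.5·0.5182 = 340.3 pbw (target 340.3 pbw)
  SrO: 314.8·0.7046 = 221.8 pbw (target 221.8 pbw)
  CaO: 112.5·0.4788 = 53.87 pbw (target 53.87 pbw)
  Na2O: 345.9·0.5816 = 201.2 pbw (target 201.2 pbw)
  Al2O3: 283.4·0.003000 + 279.0·0.6521 = 182.8 pbw (target 182.8 pbw)
Auditing the glass mass value: Σ batch − LOI loss = 999.9 pbw (summing oxide targets gives 1000 pbw; basis as stated: 1000 pbw — deltas are rounding alone).
Total batch = Σ batch = 1336 pbw; the LOI term Σ batch·LOI equals 335.7 pbw; as yield: glass ÷ batch → 74.87%.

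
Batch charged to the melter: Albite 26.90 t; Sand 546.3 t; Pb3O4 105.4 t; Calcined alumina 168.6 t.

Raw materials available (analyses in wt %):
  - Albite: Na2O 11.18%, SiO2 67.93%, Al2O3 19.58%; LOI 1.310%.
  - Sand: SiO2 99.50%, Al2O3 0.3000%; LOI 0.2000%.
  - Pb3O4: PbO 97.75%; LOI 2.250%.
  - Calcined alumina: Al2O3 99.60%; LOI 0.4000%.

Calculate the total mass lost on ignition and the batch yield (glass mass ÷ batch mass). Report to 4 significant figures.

LOI loss = 4.491 t; glass = 842.7 t; yield = 99.47%

All internal work runs at full precision at every stage — in-progress results are printed, rounded to 4 significant digits, when written out — exactly one rounding is applied to every reported value — the derived quantities are computed from the weighed amounts on 842.7 t of glass at exact precision (totals, net glass mass, yield, LOI, four oxide percentages), as quoted within either problem or answer.
Material-by-material LOI:
  Albite: 26.90 × 0.01310 = 0.3524 t
  Sand: 546.3 × 0.002000 = 1.093 t
  Pb3O4: 105.4 × 0.02250 = 2.372 t
  Calcined alumina: 168.6 × 0.004000 = 0.6744 t
Total LOI = 4.491 t
Glass = batch − LOI = 847.2 − 4.491 = 842.7 t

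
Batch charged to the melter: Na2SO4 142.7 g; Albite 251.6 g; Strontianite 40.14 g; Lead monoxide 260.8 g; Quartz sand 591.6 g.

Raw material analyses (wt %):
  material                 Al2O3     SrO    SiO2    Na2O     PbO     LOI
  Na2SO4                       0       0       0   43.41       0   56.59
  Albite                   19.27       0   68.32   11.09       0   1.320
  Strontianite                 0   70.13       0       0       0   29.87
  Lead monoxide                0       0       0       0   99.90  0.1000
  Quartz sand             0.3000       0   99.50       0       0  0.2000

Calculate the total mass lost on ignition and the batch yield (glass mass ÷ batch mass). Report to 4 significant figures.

LOI loss = 97.51 g; glass = 1189 g; yield = 92.42%

The whole derivation holds full precision from first step to last — mid-chain values are displayed rounded to 4 significant digits on the page; every reported number is rounded exactly once; all derived quantities (the five compositions, totals, net glass mass, the yield, ignition loss) are recomputed at full precision from the batch weights per 1189 g of glass, exactly as shown in the question or the answer.
Each material's LOI contribution:
  Na2SO4: 142.7 × 0.5659 = 80.75 g
  Albite: 251.6 × 0.01320 = 3.321 g
  Strontianite: 40.14 × 0.2987 = 11.99 g
  Lead monoxide: 260.8 × 0.001000 = 0.2608 g
  Quartz sand: 591.6 × 0.002000 = 1.183 g
Total LOI = 97.51 g
Glass = batch − LOI = 1287 − 97.51 = 1189 g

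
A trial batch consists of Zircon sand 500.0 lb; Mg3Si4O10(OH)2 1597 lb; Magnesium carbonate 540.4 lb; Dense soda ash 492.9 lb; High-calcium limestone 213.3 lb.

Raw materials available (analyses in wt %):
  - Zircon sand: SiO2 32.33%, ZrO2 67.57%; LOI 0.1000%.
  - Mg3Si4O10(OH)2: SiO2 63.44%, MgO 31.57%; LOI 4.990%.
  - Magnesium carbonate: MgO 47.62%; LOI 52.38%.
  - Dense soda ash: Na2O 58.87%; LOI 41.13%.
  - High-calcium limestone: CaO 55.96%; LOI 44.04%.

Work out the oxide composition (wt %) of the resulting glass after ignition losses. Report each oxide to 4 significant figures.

The intermediate values are displayed rounded off to 4 significant figures on the page. Every computation carries exact precision all the way through; exactly one rounding goes into each reported result — derived quantities (the yield, LOI, the totals, the five compositions, net glass mass) are carried in full float precision from the batch weights per 2684 lb of glass as they appear in either problem or answer.
Oxide masses out of the charge:
  CaO: 213.3·0.5596 = 119.4 lb
  SiO2: 500.0·0.3233 + 1597·0.6344 = 1175 lb
  ZrO2: 500.0·0.6757 = 337.8 lb
  MgO: 1597·0.3157 + 540.4·0.4762 = 761.5 lb
  Na2O: 492.9·0.5887 = 290.2 lb
LOI: 500.0·0.001000 + 1597·0.04990 + 540.4·0.5238 + 492.9·0.4113 + 213.3·0.4404 = 659.9 lb
The glass mass, total less LOI, = 3344 − 659.9 = 2684 lb (equal to the oxide-mass sum)
each oxide over glass, ×100, is wt %

Glass mass = 2684 lb (batch 3344 − LOI 659.9).
Composition: CaO 4.448%, SiO2 43.78%, ZrO2 12.59%, MgO 28.38%, Na2O 10.81%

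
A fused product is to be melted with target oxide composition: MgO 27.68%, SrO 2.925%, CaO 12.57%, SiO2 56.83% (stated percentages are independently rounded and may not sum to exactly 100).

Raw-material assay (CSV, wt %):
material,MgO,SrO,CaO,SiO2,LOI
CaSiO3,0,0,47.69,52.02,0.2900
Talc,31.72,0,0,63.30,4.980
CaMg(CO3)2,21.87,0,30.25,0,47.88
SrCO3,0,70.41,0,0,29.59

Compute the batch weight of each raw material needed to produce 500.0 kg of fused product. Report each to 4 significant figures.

Working values are printed rounded off to 4 significant digits alongside each step. Full precision is carried in every operation; a single rounding produces every reported number. The derived quantities, including the yield, glass mass, ignition loss, the four compositions, the totals, are carried starting from the weights per 500.0 kg of glass at exact precision as quoted within either problem or answer.
Oxide mass targets, per 500.0 kg fused product:
  MgO: 27.68% × 500.0 = 138.4 kg
  SrO: 2.925% × 500.0 = 14.62 kg
  CaO: 12.57% × 500.0 = 62.85 kg
  SiO2: 56.83% × 500.0 = 284.2 kg
Checking each oxide sum working from each reported weight, against the basis in use (summed amounts equal target values up to rounding of the answer):
  MgO: 381.8·0.3172 + 79.07·0.2187 = 138.4 kg (target 138.4 kg)
  SrO: 20.77·0.7041 = 14.62 kg (target 14.62 kg)
  CaO: 81.64·0.4769 + 79.07·0.3025 = 62.85 kg (target 62.85 kg)
  SiO2: 81.64·0.5202 + 381.8·0.6330 = 284.1 kg (target 284.2 kg)
Glass-mass closure: total batch − LOI = 500.0 kg (summing oxide targets gives 500.0 kg; against the stated basis, 500.0 kg — differing by rounding only).
Summing the batch: Σ batch = 563.3 kg; LOI loss = Σ batch·LOI = 63.25 kg; glass ÷ batch gives a yield of 88.77%.

Batch per 500.0 kg fused product:
  CaSiO3: 81.64 kg
  Talc: 381.8 kg
  CaMg(CO3)2: 79.07 kg
  SrCO3: 20.77 kg
Total batch = 563.3 kg; LOI loss = 63.25 kg; yield = 88.77%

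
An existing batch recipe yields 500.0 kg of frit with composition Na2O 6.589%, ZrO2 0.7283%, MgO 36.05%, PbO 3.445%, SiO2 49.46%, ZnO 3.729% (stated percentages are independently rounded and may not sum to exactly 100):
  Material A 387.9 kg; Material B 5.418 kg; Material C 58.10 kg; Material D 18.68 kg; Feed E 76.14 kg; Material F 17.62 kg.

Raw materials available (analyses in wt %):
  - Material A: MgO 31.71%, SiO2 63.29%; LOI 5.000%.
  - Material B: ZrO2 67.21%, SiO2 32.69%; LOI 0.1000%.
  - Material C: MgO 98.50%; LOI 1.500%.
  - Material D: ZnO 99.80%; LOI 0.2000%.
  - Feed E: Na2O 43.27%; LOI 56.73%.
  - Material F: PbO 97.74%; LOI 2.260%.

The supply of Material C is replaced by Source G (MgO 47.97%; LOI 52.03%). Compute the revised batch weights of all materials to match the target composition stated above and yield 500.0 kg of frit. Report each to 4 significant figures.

Mid-chain values are rounded to 4 significant figures wherever printed. The working math holds exact precision in every operation — exactly one rounding lands on each reported number. Derived quantities (net glass mass, the yield, the totals, six oxide percentages, LOI) are re-derived in full precision starting from the weights on 500.0 kg of glass, as written in the problem or answer text.
Oxide mass targets, per 500.0 kg frit:
  Na2O: 6.589% × 500.0 = 32.94 kg
  ZrO2: 0.7283% × 500.0 = 3.641 kg
  MgO: 36.05% × 500.0 = 180.2 kg
  PbO: 3.445% × 500.0 = 17.23 kg
  SiO2: 49.46% × 500.0 = 247.3 kg
  ZnO: 3.729% × 500.0 = 18.64 kg
Checking each oxide sum working from each reported weight, relative to the basis at hand (sum by sum, the targets are met once rounding is allowed for):
  Na2O: 76.14·0.4327 = 32.95 kg (target 32.94 kg)
  ZrO2: 5.418·0.6721 = 3.641 kg (target 3.641 kg)
  MgO: 387.9·0.3171 + 119.3·0.4797 = 180.2 kg (target 180.2 kg)
  PbO: 17.62·0.9774 = 17.22 kg (target 17.23 kg)
  SiO2: 387.9·0.6329 + 5.418·0.3269 = 247.3 kg (target 247.3 kg)
  ZnO: 18.68·0.9980 = 18.64 kg (target 18.64 kg)
Glass-mass sanity pass: batch total minus LOI = 500.0 kg (the Σ of target masses is 500.0 kg; basis as stated: 500.0 kg — gaps are rounding artifacts).
Summing the batch: Σ batch = 625.1 kg; LOI removed, Σ of batch·LOI: 125.1 kg; yield, glass over the total, = 79.99%.

Revised batch per 500.0 kg frit:
  Material A: 387.9 kg
  Material B: 5.418 kg
  Source G: 119.3 kg
  Material D: 18.68 kg
  Feed E: 76.14 kg
  Material F: 17.62 kg
Total batch = 625.1 kg; LOI loss = 125.1 kg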